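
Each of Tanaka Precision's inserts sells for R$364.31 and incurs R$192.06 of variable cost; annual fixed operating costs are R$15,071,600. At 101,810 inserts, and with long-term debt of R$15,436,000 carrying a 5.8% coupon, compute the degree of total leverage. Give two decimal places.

11.17

At 101,810 units, contribution = 101,810 × R$172.25 = R$17,536,772.50.
EBIT = R$17,536,772.50 − R$15,071,600 = R$2,465,172.50. Interest = R$895,288.00.
DOL = R$17,536,772.50 ÷ R$2,465,172.50 = 7.1138; DFL = R$2,465,172.50 ÷ R$1,569,884.50 = 1.5703.
DCL = DOL × DFL = 7.1138 × 1.5703 = 11.1708.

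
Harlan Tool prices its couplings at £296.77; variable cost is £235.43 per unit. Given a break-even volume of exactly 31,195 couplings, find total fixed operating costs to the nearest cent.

Each unit contributes £296.77 − £235.43 = £61.34.
Fixed costs = break-even units × CM = 31,195 × £61.34 = £1,913,501.30.

£1,913,501.30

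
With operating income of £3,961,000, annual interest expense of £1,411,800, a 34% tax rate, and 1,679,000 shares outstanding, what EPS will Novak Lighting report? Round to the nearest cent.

£1.00

Interest = £1,411,800.00, so EBT = £3,961,000 − £1,411,800.00 = £2,549,200.00.
After tax at 34%: net income = £2,549,200.00 × 0.66 = £1,682,472.00.
Per share: £1,682,472.00 / 1,679,000 shares = £1.00.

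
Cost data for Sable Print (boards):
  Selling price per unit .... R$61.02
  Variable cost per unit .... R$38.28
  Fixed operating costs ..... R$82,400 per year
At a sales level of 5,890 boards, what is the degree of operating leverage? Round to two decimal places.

Total contribution margin = 5,890 × R$22.74 = R$133,938.60.
Subtracting fixed costs: EBIT = R$133,938.60 − R$82,400 = R$51,538.60.
So DOL = total CM / EBIT = R$133,938.60 / R$51,538.60 = 2.5988.

2.60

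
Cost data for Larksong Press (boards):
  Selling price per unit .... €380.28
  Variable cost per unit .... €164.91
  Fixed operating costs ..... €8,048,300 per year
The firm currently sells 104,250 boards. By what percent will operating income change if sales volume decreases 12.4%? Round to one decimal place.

At 104,250 units, contribution = 104,250 × €215.37 = €22,452,322.50.
EBIT = €22,452,322.50 − €8,048,300 = €14,404,022.50.
So DOL = total CM / EBIT = €22,452,322.50 / €14,404,022.50 = 1.5588.
%ΔEBIT = DOL × %ΔSales = 1.5588 × -12.4% = -19.3%.

-19.3%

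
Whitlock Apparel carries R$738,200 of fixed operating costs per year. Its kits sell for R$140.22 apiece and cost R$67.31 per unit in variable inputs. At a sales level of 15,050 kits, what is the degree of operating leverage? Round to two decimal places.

Contribution at this volume is 15,050 × R$72.91 = R$1,097,295.50.
EBIT = R$1,097,295.50 − R$738,200 = R$359,095.50.
So DOL = total CM / EBIT = R$1,097,295.50 / R$359,095.50 = 3.0557.

3.06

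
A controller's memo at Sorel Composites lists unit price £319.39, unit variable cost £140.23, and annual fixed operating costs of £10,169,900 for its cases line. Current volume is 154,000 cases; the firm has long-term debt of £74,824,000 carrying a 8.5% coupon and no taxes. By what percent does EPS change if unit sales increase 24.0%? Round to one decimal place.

At 154,000 units, contribution = 154,000 × £179.16 = £27,590,640.00.
EBIT = £27,590,640.00 − £10,169,900 = £17,420,740.00.
Interest = £6,360,040.00, so EBIT − I = £11,060,700.00.
DCL = total CM / (EBIT − I) = £27,590,640.00 / £11,060,700.00 = 2.4945.
EPS therefore changes by 2.4945 × (+24.0%) = +59.9%.

+59.9%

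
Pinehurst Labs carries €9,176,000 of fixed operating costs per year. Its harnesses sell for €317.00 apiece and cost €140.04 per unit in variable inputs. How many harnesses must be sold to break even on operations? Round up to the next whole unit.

51,854 harnesses

Each unit contributes €317.00 − €140.04 = €176.96.
Break-even Q = €9,176,000 / €176.96 = 51,853.53 → 51,854 harnesses.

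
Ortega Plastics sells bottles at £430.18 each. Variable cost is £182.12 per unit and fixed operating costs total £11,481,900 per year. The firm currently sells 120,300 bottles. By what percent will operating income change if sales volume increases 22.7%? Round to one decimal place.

+36.9%

At 120,300 units, contribution = 120,300 × £248.06 = £29,841,618.00.
Subtracting fixed costs: EBIT = £29,841,618.00 − £11,481,900 = £18,359,718.00.
So DOL = total CM / EBIT = £29,841,618.00 / £18,359,718.00 = 1.6254.
So EBIT moves 1.6254 × (+22.7%) = +36.9%.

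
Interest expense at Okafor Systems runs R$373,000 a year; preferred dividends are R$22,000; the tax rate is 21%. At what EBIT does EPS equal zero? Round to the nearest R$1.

Grossing the preferred dividend up to pre-tax terms: R$22,000 / (1 − 0.21) = R$27,848.10.
Financial break-even EBIT = interest + D_p ÷ (1 − t) = R$373,000 + R$27,848.10 = R$400,848.10.

R$400,848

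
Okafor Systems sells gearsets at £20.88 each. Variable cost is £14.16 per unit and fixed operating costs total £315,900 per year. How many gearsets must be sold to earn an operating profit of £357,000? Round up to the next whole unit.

Contribution margin per unit = £20.88 − £14.16 = £6.72.
Required volume = (fixed costs + target profit) ÷ CM = (£315,900 + £357,000) ÷ £6.72 = 100,133.93, so 100,134 gearsets.

100,134 gearsets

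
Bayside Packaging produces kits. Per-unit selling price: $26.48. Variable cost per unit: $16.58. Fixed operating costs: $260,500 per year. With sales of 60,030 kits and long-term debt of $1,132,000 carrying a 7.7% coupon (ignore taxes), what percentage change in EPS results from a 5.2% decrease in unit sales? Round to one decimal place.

At 60,030 units, contribution = 60,030 × $9.90 = $594,297.00.
EBIT = $594,297.00 − $260,500 = $333,797.00.
After interest of $87,164.00, pre-tax earnings = $246,633.00.
Degree of combined leverage = contribution ÷ (EBIT − I) = $594,297.00 ÷ $246,633.00 = 2.4096.
EPS therefore changes by 2.4096 × (-5.2%) = -12.5%.

-12.5%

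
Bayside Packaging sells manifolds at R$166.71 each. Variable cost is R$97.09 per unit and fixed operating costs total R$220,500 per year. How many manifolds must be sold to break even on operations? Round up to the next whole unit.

3,168 manifolds

Unit CM = price − variable cost = R$166.71 − R$97.09 = R$69.62.
Break-even Q = R$220,500 / R$69.62 = 3,167.19 → 3,168 manifolds.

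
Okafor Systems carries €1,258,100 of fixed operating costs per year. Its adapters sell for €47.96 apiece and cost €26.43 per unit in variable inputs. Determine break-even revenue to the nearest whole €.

CM per unit = €47.96 − €26.43 = €21.53; CM ratio = €21.53 / €47.96 = 0.4489.
Break-even revenue = fixed costs × price ÷ CM = €1,258,100 × €47.96 ÷ €21.53 = €2,802,530.

€2,802,530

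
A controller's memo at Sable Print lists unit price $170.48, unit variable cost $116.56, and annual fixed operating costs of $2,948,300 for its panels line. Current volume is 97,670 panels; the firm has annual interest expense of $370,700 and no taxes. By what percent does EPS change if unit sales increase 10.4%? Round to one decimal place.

+28.1%

At 97,670 units, contribution = 97,670 × $53.92 = $5,266,366.40.
Operating income = contribution − fixed costs = $5,266,366.40 − $2,948,300 = $2,318,066.40.
Interest = $370,700.00, so EBIT − I = $1,947,366.40.
DCL = total CM / (EBIT − I) = $5,266,366.40 / $1,947,366.40 = 2.7044.
%ΔEPS = DCL × %ΔSales = 2.7044 × +10.4% = +28.1%.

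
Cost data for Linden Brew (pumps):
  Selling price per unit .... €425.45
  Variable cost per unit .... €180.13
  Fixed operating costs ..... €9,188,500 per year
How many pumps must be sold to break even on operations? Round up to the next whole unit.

37,456 pumps

Contribution margin per unit = €425.45 − €180.13 = €245.32.
Break-even Q = €9,188,500 / €245.32 = 37,455.16 → 37,456 pumps.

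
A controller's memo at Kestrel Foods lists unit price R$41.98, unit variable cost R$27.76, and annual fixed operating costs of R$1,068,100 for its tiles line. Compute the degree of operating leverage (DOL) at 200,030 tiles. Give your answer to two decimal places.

1.60

Total contribution margin = 200,030 × R$14.22 = R$2,844,426.60.
Operating income = contribution − fixed costs = R$2,844,426.60 − R$1,068,100 = R$1,776,326.60.
DOL = contribution ÷ EBIT = R$2,844,426.60 ÷ R$1,776,326.60 = 1.6013.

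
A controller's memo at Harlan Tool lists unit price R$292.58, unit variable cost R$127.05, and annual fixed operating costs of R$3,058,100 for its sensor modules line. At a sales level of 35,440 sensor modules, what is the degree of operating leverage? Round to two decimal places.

2.09

Contribution at this volume is 35,440 × R$165.53 = R$5,866,383.20.
Subtracting fixed costs: EBIT = R$5,866,383.20 − R$3,058,100 = R$2,808,283.20.
Degree of operating leverage = R$5,866,383.20 / R$2,808,283.20 = 2.0890.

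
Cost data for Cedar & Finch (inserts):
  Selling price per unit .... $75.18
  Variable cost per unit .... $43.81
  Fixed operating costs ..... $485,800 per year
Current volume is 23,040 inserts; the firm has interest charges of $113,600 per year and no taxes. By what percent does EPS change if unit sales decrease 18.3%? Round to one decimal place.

-107.2%

Contribution at this volume is 23,040 × $31.37 = $722,764.80.
EBIT = $722,764.80 − $485,800 = $236,964.80.
Interest = $113,600.00, so EBIT − I = $123,364.80.
Degree of combined leverage = contribution ÷ (EBIT − I) = $722,764.80 ÷ $123,364.80 = 5.8588.
%ΔEPS = DCL × %ΔSales = 5.8588 × -18.3% = -107.2%.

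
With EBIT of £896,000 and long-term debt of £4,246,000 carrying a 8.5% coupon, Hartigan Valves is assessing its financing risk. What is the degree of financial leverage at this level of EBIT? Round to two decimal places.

Interest = £360,910.00.
Degree of financial leverage = EBIT / (EBIT − interest) = £896,000 / £535,090.00 = 1.6745.

1.67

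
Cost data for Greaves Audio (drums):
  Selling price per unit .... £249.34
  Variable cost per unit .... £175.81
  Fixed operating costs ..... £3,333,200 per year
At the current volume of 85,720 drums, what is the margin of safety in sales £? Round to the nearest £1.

Each unit contributes £249.34 − £175.81 = £73.53. Break-even units = £3,333,200 ÷ £73.53 = 45,331.16; break-even revenue = 45,331.16 × £249.34 = £11,302,870.77.
Actual sales revenue = 85,720 × £249.34 = £21,373,424.80.
Margin of safety = £21,373,424.80 − £11,302,870.77 = £10,070,554.

£10,070,554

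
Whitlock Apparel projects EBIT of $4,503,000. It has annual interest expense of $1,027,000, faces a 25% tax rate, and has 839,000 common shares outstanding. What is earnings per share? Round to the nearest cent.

$3.11

Interest = $1,027,000.00, so EBT = $4,503,000 − $1,027,000.00 = $3,476,000.00.
After tax at 25%: net income = $3,476,000.00 × 0.75 = $2,607,000.00.
EPS = $2,607,000.00 ÷ 839,000 = $3.11.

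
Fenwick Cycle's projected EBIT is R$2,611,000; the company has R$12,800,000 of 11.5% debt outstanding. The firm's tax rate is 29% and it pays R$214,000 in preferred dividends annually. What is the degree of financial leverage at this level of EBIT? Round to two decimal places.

Annual interest charges come to R$1,472,000.00.
Preferred dividends grossed up pre-tax: R$214,000 / (1 − 0.29) = R$301,408.45.
DFL = EBIT ÷ [EBIT − I − D_p/(1−t)] = R$2,611,000 ÷ [R$2,611,000 − R$1,472,000.00 − R$301,408.45] = R$2,611,000 ÷ R$837,591.55 = 3.1173.

3.12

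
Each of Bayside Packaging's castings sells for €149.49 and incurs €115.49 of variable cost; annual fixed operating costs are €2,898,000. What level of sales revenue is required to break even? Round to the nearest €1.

€12,741,824

CM per unit = €149.49 − €115.49 = €34.00; CM ratio = €34.00 / €149.49 = 0.2274.
Break-even revenue = fixed costs × price ÷ CM = €2,898,000 × €149.49 ÷ €34.00 = €12,741,824.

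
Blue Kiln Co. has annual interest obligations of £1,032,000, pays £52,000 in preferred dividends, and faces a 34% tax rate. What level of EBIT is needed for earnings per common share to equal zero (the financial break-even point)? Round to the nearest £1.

Preferred dividends are paid after tax, so their pre-tax equivalent is £52,000 ÷ (1 − 0.34) = £78,787.88.
EPS = 0 when EBIT covers interest plus the pre-tax preferred burden: £1,032,000 + £78,787.88 = £1,110,787.88.

£1,110,788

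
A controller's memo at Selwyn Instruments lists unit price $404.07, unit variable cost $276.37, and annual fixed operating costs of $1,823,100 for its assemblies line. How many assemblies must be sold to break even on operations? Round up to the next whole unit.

Contribution margin per unit = $404.07 − $276.37 = $127.70.
Break-even volume = fixed costs ÷ CM per unit = $1,823,100 ÷ $127.70 = 14,276.43, so 14,277 assemblies.

14,277 assemblies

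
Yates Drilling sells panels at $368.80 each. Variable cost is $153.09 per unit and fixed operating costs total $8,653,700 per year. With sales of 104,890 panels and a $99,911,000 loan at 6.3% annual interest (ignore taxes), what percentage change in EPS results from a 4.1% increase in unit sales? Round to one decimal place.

+12.1%

At 104,890 units, contribution = 104,890 × $215.71 = $22,625,821.90.
Subtracting fixed costs: EBIT = $22,625,821.90 − $8,653,700 = $13,972,121.90.
After interest of $6,294,393.00, pre-tax earnings = $7,677,728.90.
Degree of combined leverage = contribution ÷ (EBIT − I) = $22,625,821.90 ÷ $7,677,728.90 = 2.9469.
%ΔEPS = DCL × %ΔSales = 2.9469 × +4.1% = +12.1%.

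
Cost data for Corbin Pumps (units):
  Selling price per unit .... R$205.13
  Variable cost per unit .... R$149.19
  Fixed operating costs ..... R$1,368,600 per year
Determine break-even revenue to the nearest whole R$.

R$5,018,608

Contribution margin per unit = R$205.13 − R$149.19 = R$55.94, a CM ratio of R$55.94 ÷ R$205.13 = 0.2727.
Break-even sales = FC ÷ CM ratio = R$1,368,600 × R$205.13 / R$55.94 = R$5,018,608.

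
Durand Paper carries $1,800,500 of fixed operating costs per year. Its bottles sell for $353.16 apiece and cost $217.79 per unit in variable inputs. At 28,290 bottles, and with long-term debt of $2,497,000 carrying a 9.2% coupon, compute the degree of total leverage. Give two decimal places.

2.13

Total contribution margin = 28,290 × $135.37 = $3,829,617.30.
EBIT = $3,829,617.30 − $1,800,500 = $2,029,117.30. Interest = $229,724.00.
DOL = $3,829,617.30 ÷ $2,029,117.30 = 1.8873; DFL = $2,029,117.30 ÷ $1,799,393.30 = 1.1277.
Combined leverage = 1.8873 × 1.1277 = 2.1283.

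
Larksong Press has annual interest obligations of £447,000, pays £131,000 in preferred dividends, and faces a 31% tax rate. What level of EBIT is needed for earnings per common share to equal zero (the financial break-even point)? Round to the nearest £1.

£636,855

Grossing the preferred dividend up to pre-tax terms: £131,000 / (1 − 0.31) = £189,855.07.
EPS = 0 when EBIT covers interest plus the pre-tax preferred burden: £447,000 + £189,855.07 = £636,855.07.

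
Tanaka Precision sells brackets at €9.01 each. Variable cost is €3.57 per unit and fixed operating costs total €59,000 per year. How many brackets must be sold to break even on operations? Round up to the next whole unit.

10,846 brackets

Unit CM = price − variable cost = €9.01 − €3.57 = €5.44.
Units to break even: €59,000 ÷ €5.44 = 10,845.59, rounded up to 10,846.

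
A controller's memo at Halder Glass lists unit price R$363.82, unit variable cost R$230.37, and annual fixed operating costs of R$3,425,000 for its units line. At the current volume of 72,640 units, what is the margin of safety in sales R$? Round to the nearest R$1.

Each unit contributes R$363.82 − R$230.37 = R$133.45. Break-even units = R$3,425,000 ÷ R$133.45 = 25,665.04; break-even revenue = 25,665.04 × R$363.82 = R$9,337,455.98.
Actual sales revenue = 72,640 × R$363.82 = R$26,427,884.80.
Margin of safety = R$26,427,884.80 − R$9,337,455.98 = R$17,090,429.

R$17,090,429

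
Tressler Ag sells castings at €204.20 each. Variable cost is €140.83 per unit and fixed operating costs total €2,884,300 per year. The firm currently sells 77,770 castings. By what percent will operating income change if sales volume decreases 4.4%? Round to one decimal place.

-10.6%

Contribution at this volume is 77,770 × €63.37 = €4,928,284.90.
Subtracting fixed costs: EBIT = €4,928,284.90 − €2,884,300 = €2,043,984.90.
DOL = contribution ÷ EBIT = €4,928,284.90 ÷ €2,043,984.90 = 2.4111.
So EBIT moves 2.4111 × (-4.4%) = -10.6%.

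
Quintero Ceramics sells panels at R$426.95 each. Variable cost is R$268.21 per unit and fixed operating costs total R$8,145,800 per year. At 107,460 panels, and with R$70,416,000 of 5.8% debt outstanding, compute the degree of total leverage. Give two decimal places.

3.53

Contribution at this volume is 107,460 × R$158.74 = R$17,058,200.40.
EBIT = R$17,058,200.40 − R$8,145,800 = R$8,912,400.40. Interest = R$4,084,128.00.
DOL = R$17,058,200.40 ÷ R$8,912,400.40 = 1.9140; DFL = R$8,912,400.40 ÷ R$4,828,272.40 = 1.8459.
DCL = DOL × DFL = 1.9140 × 1.8459 = 3.5331.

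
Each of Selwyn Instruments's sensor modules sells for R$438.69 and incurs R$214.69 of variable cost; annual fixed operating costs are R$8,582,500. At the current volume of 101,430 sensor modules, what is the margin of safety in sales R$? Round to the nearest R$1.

R$27,688,037

Unit CM = price − variable cost = R$438.69 − R$214.69 = R$224.00. Break-even units = R$8,582,500 ÷ R$224.00 = 38,314.73; break-even revenue = 38,314.73 × R$438.69 = R$16,808,289.84.
Current sales = 101,430 × R$438.69 = R$44,496,326.70.
Margin of safety = R$44,496,326.70 − R$16,808,289.84 = R$27,688,037.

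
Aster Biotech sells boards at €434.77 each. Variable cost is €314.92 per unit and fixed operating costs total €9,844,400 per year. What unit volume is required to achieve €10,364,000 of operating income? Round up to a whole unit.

Contribution margin per unit = €434.77 − €314.92 = €119.85.
Units = (FC + target) / CM = (€9,844,400 + €10,364,000) / €119.85 = 168,614.10, so 168,615 boards.

168,615 boards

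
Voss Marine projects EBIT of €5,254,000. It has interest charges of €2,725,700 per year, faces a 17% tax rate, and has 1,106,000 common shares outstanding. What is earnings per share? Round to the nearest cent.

Interest = €2,725,700.00, so EBT = €5,254,000 − €2,725,700.00 = €2,528,300.00.
Net income = €2,528,300.00 × (1 − 0.17) = €2,098,489.00.
EPS = €2,098,489.00 ÷ 1,106,000 = €1.90.

€1.90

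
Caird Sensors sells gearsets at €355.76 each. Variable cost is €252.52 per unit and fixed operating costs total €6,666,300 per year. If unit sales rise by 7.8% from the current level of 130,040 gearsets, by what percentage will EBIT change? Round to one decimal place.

Total contribution margin = 130,040 × €103.24 = €13,425,329.60.
Operating income = contribution − fixed costs = €13,425,329.60 − €6,666,300 = €6,759,029.60.
Degree of operating leverage = €13,425,329.60 / €6,759,029.60 = 1.9863.
Operating income changes by 1.9863 × +7.8% = +15.5%.

+15.5%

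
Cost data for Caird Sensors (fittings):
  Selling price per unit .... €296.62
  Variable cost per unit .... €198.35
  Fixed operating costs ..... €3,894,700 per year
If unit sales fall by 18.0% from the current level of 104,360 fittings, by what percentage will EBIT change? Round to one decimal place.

Total contribution margin = 104,360 × €98.27 = €10,255,457.20.
Operating income = contribution − fixed costs = €10,255,457.20 − €3,894,700 = €6,360,757.20.
So DOL = total CM / EBIT = €10,255,457.20 / €6,360,757.20 = 1.6123.
Operating income changes by 1.6123 × -18.0% = -29.0%.

-29.0%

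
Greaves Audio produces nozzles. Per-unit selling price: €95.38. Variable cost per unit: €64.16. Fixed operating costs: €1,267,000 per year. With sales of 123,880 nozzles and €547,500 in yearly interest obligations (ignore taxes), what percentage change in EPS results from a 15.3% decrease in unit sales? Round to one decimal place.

-28.8%

At 123,880 units, contribution = 123,880 × €31.22 = €3,867,533.60.
Operating income = contribution − fixed costs = €3,867,533.60 − €1,267,000 = €2,600,533.60.
Interest = €547,500.00, so EBIT − I = €2,053,033.60.
Degree of combined leverage = contribution ÷ (EBIT − I) = €3,867,533.60 ÷ €2,053,033.60 = 1.8838.
%ΔEPS = DCL × %ΔSales = 1.8838 × -15.3% = -28.8%.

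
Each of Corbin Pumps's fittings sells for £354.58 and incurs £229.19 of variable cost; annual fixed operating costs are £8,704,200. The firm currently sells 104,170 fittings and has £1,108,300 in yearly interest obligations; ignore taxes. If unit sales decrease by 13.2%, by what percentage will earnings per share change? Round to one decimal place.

At 104,170 units, contribution = 104,170 × £125.39 = £13,061,876.30.
Subtracting fixed costs: EBIT = £13,061,876.30 − £8,704,200 = £4,357,676.30.
Interest = £1,108,300.00, so EBIT − I = £3,249,376.30.
Degree of combined leverage = contribution ÷ (EBIT − I) = £13,061,876.30 ÷ £3,249,376.30 = 4.0198.
%ΔEPS = DCL × %ΔSales = 4.0198 × -13.2% = -53.1%.

-53.1%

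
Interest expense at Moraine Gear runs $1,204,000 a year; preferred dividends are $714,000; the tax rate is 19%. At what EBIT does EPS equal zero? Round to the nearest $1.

$2,085,481

Grossing the preferred dividend up to pre-tax terms: $714,000 / (1 − 0.19) = $881,481.48.
EPS = 0 when EBIT covers interest plus the pre-tax preferred burden: $1,204,000 + $881,481.48 = $2,085,481.48.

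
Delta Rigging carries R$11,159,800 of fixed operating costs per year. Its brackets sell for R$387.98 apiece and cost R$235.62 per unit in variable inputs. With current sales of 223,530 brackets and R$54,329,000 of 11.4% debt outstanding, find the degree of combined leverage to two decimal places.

2.04

Contribution at this volume is 223,530 × R$152.36 = R$34,057,030.80.
EBIT = R$34,057,030.80 − R$11,159,800 = R$22,897,230.80. Interest = R$6,193,506.00, so EBIT − I = R$16,703,724.80.
Degree of total leverage = total CM / (EBIT − interest) = R$34,057,030.80 / R$16,703,724.80 = 2.0389.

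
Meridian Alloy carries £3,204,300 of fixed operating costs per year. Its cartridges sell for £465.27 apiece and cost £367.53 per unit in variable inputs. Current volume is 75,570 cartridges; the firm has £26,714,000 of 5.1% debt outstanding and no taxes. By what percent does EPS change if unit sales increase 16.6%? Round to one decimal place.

+43.5%

Total contribution margin = 75,570 × £97.74 = £7,386,211.80.
Operating income = contribution − fixed costs = £7,386,211.80 − £3,204,300 = £4,181,911.80.
After interest of £1,362,414.00, pre-tax earnings = £2,819,497.80.
Degree of combined leverage = contribution ÷ (EBIT − I) = £7,386,211.80 ÷ £2,819,497.80 = 2.6197.
%ΔEPS = DCL × %ΔSales = 2.6197 × +16.6% = +43.5%.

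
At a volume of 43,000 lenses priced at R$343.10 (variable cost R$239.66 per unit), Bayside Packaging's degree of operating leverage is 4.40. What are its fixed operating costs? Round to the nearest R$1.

At 43,000 units, contribution = 43,000 × R$103.44 = R$4,447,920.00.
Since DOL = CM ÷ EBIT, EBIT = R$4,447,920.00 ÷ 4.40 = R$1,010,890.91.
And FC = contribution − EBIT = R$4,447,920.00 − R$1,010,890.91 = R$3,437,029.

R$3,437,029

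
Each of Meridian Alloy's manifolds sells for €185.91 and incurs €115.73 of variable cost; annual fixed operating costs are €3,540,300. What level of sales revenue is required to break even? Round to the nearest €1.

€9,378,415

CM per unit = €185.91 − €115.73 = €70.18; CM ratio = €70.18 / €185.91 = 0.3775.
Break-even revenue = fixed costs × price ÷ CM = €3,540,300 × €185.91 ÷ €70.18 = €9,378,415.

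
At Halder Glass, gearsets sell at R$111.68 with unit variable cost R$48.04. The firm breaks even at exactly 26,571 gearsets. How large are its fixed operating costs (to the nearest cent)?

R$1,690,978.44

Contribution margin per unit = R$111.68 − R$48.04 = R$63.64.
Since BE = FC / CM, FC = 26,571 × R$63.64 = R$1,690,978.44.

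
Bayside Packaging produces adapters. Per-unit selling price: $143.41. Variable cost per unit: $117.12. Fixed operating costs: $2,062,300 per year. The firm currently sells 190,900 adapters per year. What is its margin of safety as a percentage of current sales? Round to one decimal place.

Contribution margin per unit = $143.41 − $117.12 = $26.29. Break-even units = $2,062,300 ÷ $26.29 = 78,444.28; break-even revenue = 78,444.28 × $143.41 = $11,249,693.53.
Current sales = 190,900 × $143.41 = $27,376,969.00.
Margin of safety = ($27,376,969.00 − $11,249,693.53) ÷ $27,376,969.00 = 58.9%.

58.9%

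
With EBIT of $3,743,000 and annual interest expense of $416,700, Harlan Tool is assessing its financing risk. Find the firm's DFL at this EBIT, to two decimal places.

Annual interest charges come to $416,700.00.
DFL = EBIT ÷ (EBIT − I) = $3,743,000 ÷ ($3,743,000 − $416,700.00) = $3,743,000 ÷ $3,326,300.00 = 1.1253.

1.13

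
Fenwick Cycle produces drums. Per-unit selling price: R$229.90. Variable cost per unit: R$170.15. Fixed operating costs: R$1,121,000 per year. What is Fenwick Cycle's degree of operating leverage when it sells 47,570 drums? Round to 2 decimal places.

1.65

Total contribution margin = 47,570 × R$59.75 = R$2,842,307.50.
Subtracting fixed costs: EBIT = R$2,842,307.50 − R$1,121,000 = R$1,721,307.50.
DOL = contribution ÷ EBIT = R$2,842,307.50 ÷ R$1,721,307.50 = 1.6512.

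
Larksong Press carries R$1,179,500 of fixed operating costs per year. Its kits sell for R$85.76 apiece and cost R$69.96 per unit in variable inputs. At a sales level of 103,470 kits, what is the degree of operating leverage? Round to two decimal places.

Total contribution margin = 103,470 × R$15.80 = R$1,634,826.00.
Operating income = contribution − fixed costs = R$1,634,826.00 − R$1,179,500 = R$455,326.00.
Degree of operating leverage = R$1,634,826.00 / R$455,326.00 = 3.5905.

3.59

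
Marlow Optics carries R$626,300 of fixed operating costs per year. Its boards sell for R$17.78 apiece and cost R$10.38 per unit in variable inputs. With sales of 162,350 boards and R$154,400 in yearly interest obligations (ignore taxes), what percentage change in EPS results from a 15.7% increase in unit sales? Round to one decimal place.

At 162,350 units, contribution = 162,350 × R$7.40 = R$1,201,390.00.
EBIT = R$1,201,390.00 − R$626,300 = R$575,090.00.
After interest of R$154,400.00, pre-tax earnings = R$420,690.00.
DCL = total CM / (EBIT − I) = R$1,201,390.00 / R$420,690.00 = 2.8558.
EPS therefore changes by 2.8558 × (+15.7%) = +44.8%.

+44.8%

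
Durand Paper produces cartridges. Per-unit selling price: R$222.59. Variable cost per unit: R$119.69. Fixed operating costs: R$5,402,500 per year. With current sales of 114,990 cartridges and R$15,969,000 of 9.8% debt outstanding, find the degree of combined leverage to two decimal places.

Total contribution margin = 114,990 × R$102.90 = R$11,832,471.00.
EBIT = R$11,832,471.00 − R$5,402,500 = R$6,429,971.00. Interest = R$1,564,962.00, so EBIT − I = R$4,865,009.00.
Degree of total leverage = total CM / (EBIT − interest) = R$11,832,471.00 / R$4,865,009.00 = 2.4322.

2.43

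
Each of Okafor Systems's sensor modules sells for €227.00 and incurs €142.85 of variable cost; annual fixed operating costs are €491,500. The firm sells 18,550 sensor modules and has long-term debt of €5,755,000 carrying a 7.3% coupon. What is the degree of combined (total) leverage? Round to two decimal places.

Total contribution margin = 18,550 × €84.15 = €1,560,982.50.
Operating income = contribution − fixed costs = €1,560,982.50 − €491,500 = €1,069,482.50. Interest = €420,115.00.
DOL = €1,560,982.50 ÷ €1,069,482.50 = 1.4596; DFL = €1,069,482.50 ÷ €649,367.50 = 1.6470.
Combined leverage = 1.4596 × 1.6470 = 2.4040.

2.40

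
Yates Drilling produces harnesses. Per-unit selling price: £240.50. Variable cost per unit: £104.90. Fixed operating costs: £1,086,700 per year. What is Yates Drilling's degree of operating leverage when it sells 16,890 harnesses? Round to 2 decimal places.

Total contribution margin = 16,890 × £135.60 = £2,290,284.00.
Operating income = contribution − fixed costs = £2,290,284.00 − £1,086,700 = £1,203,584.00.
Degree of operating leverage = £2,290,284.00 / £1,203,584.00 = 1.9029.

1.90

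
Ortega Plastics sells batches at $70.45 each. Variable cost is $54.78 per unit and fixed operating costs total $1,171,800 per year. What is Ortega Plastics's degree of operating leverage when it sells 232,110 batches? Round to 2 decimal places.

1.48

Contribution at this volume is 232,110 × $15.67 = $3,637,163.70.
Subtracting fixed costs: EBIT = $3,637,163.70 − $1,171,800 = $2,465,363.70.
Degree of operating leverage = $3,637,163.70 / $2,465,363.70 = 1.4753.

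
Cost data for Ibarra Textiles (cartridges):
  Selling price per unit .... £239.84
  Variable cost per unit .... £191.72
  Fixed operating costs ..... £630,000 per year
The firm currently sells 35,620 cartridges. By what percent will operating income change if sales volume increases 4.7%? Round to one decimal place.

Contribution at this volume is 35,620 × £48.12 = £1,714,034.40.
EBIT = £1,714,034.40 − £630,000 = £1,084,034.40.
DOL = contribution ÷ EBIT = £1,714,034.40 ÷ £1,084,034.40 = 1.5812.
So EBIT moves 1.5812 × (+4.7%) = +7.4%.

+7.4%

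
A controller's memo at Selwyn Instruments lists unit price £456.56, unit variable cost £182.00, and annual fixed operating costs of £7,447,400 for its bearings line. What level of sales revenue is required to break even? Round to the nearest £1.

CM per unit = £456.56 − £182.00 = £274.56; CM ratio = £274.56 / £456.56 = 0.6014.
Break-even sales = FC ÷ CM ratio = £7,447,400 × £456.56 / £274.56 = £12,384,123.

£12,384,123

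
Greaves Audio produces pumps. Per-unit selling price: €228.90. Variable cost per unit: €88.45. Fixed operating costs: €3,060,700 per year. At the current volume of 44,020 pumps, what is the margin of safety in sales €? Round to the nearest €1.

Each unit contributes €228.90 − €88.45 = €140.45. Break-even units = €3,060,700 ÷ €140.45 = 21,792.10; break-even revenue = 21,792.10 × €228.90 = €4,988,210.96.
Actual sales revenue = 44,020 × €228.90 = €10,076,178.00.
Margin of safety = €10,076,178.00 − €4,988,210.96 = €5,087,967.

€5,087,967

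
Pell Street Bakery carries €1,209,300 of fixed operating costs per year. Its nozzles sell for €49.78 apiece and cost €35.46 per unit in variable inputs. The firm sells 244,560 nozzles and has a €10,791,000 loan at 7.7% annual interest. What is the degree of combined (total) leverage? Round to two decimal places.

2.40

At 244,560 units, contribution = 244,560 × €14.32 = €3,502,099.20.
EBIT = €3,502,099.20 − €1,209,300 = €2,292,799.20. Interest = €830,907.00, so EBIT − I = €1,461,892.20.
Degree of total leverage = total CM / (EBIT − interest) = €3,502,099.20 / €1,461,892.20 = 2.3956.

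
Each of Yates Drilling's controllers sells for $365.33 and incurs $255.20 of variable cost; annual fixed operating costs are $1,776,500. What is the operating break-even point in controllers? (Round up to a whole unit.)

Contribution margin per unit = $365.33 − $255.20 = $110.13.
Units to break even: $1,776,500 ÷ $110.13 = 16,130.94, rounded up to 16,131.

16,131 controllers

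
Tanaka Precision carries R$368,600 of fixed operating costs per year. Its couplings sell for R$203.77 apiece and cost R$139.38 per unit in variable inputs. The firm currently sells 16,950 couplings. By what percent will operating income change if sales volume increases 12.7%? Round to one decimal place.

Contribution at this volume is 16,950 × R$64.39 = R$1,091,410.50.
Operating income = contribution − fixed costs = R$1,091,410.50 − R$368,600 = R$722,810.50.
Degree of operating leverage = R$1,091,410.50 / R$722,810.50 = 1.5100.
So EBIT moves 1.5100 × (+12.7%) = +19.2%.

+19.2%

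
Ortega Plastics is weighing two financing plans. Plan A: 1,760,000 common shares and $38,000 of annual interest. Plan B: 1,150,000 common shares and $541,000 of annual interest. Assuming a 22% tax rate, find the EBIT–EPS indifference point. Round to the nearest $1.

$1,489,279

At indifference, (EBIT − 38,000)(1 − t)/1,760,000 = (EBIT − 541,000)(1 − t)/1,150,000.
Cancelling (1 − t) and cross-multiplying: 1,150,000·(EBIT − 38,000) = 1,760,000·(EBIT − 541,000).
EBIT × (1,760,000 − 1,150,000) = 541,000 × 1,760,000 − 38,000 × 1,150,000 = 908,460,000,000, so EBIT = 908,460,000,000 ÷ 610,000 = 1,489,278.69.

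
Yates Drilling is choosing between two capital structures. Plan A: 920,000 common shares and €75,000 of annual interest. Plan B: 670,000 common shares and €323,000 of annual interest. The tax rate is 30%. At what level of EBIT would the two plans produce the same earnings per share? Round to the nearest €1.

Set EPS_A = EPS_B: (EBIT − €75,000)(1 − 0.30) ÷ 920,000 = (EBIT − €323,000)(1 − 0.30) ÷ 670,000.
Cancelling (1 − t) and cross-multiplying: 670,000·(EBIT − 75,000) = 920,000·(EBIT − 323,000).
EBIT × (920,000 − 670,000) = 323,000 × 920,000 − 75,000 × 670,000 = 246,910,000,000, so EBIT = 246,910,000,000 ÷ 250,000 = 987,640.00.

€987,640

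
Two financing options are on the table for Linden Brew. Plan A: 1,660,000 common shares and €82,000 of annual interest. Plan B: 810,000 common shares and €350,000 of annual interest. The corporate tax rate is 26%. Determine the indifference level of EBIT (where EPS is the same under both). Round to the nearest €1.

Set EPS_A = EPS_B: (EBIT − €82,000)(1 − 0.26) ÷ 1,660,000 = (EBIT − €350,000)(1 − 0.26) ÷ 810,000.
The (1 − t) factor cancels: (EBIT − 82,000) × 810,000 = (EBIT − 350,000) × 1,660,000.
EBIT × (1,660,000 − 810,000) = 350,000 × 1,660,000 − 82,000 × 810,000 = 514,580,000,000, so EBIT = 514,580,000,000 ÷ 850,000 = 605,388.24.

€605,388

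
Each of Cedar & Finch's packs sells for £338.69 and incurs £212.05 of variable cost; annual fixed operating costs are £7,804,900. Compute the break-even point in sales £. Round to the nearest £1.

Contribution margin per unit = £338.69 − £212.05 = £126.64, a CM ratio of £126.64 ÷ £338.69 = 0.3739.
Break-even revenue = fixed costs × price ÷ CM = £7,804,900 × £338.69 ÷ £126.64 = £20,873,670.

£20,873,670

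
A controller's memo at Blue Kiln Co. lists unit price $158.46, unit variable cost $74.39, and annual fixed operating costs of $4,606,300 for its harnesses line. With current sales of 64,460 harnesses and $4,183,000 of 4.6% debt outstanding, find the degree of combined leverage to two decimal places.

Total contribution margin = 64,460 × $84.07 = $5,419,152.20.
Operating income = contribution − fixed costs = $5,419,152.20 − $4,606,300 = $812,852.20. Interest = $192,418.00, so EBIT − I = $620,434.20.
DCL = contribution ÷ (EBIT − I) = $5,419,152.20 ÷ $620,434.20 = 8.7345.

8.73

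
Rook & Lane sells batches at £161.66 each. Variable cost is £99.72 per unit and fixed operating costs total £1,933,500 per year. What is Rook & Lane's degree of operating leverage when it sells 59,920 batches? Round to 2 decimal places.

At 59,920 units, contribution = 59,920 × £61.94 = £3,711,444.80.
Operating income = contribution − fixed costs = £3,711,444.80 − £1,933,500 = £1,777,944.80.
So DOL = total CM / EBIT = £3,711,444.80 / £1,777,944.80 = 2.0875.

2.09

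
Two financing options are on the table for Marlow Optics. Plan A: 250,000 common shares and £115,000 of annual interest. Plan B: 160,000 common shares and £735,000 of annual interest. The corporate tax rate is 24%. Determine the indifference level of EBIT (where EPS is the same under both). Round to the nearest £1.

Set EPS_A = EPS_B: (EBIT − £115,000)(1 − 0.24) ÷ 250,000 = (EBIT − £735,000)(1 − 0.24) ÷ 160,000.
The (1 − t) factor cancels: (EBIT − 115,000) × 160,000 = (EBIT − 735,000) × 250,000.
Solving, EBIT = (735,000·250,000 − 115,000·160,000) / (250,000 − 160,000) = 165,350,000,000 / 90,000 = 1,837,222.22.

£1,837,222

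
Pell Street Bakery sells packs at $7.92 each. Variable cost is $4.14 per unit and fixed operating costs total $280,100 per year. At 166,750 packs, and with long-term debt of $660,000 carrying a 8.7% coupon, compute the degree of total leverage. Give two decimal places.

2.15

At 166,750 units, contribution = 166,750 × $3.78 = $630,315.00.
Operating income = contribution − fixed costs = $630,315.00 − $280,100 = $350,215.00. Interest = $57,420.00.
DOL = $630,315.00 ÷ $350,215.00 = 1.7998; DFL = $350,215.00 ÷ $292,795.00 = 1.1961.
Combined leverage = 1.7998 × 1.1961 = 2.1527.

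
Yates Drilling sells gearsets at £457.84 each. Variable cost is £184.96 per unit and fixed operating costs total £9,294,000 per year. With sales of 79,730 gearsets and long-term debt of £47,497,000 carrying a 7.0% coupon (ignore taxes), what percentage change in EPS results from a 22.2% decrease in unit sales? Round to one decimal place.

Total contribution margin = 79,730 × £272.88 = £21,756,722.40.
Subtracting fixed costs: EBIT = £21,756,722.40 − £9,294,000 = £12,462,722.40.
After interest of £3,324,790.00, pre-tax earnings = £9,137,932.40.
Degree of combined leverage = contribution ÷ (EBIT − I) = £21,756,722.40 ÷ £9,137,932.40 = 2.3809.
%ΔEPS = DCL × %ΔSales = 2.3809 × -22.2% = -52.9%.

-52.9%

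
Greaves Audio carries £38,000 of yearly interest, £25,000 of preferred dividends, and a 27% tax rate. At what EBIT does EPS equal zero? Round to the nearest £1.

£72,247

Preferred dividends are paid after tax, so their pre-tax equivalent is £25,000 ÷ (1 − 0.27) = £34,246.58.
Financial break-even EBIT = interest + D_p ÷ (1 − t) = £38,000 + £34,246.58 = £72,246.58.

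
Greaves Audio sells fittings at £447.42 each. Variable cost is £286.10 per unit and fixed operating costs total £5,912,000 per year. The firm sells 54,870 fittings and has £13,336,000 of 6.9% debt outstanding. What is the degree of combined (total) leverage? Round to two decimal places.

At 54,870 units, contribution = 54,870 × £161.32 = £8,851,628.40.
Subtracting fixed costs: EBIT = £8,851,628.40 − £5,912,000 = £2,939,628.40. Interest = £920,184.00.
DOL = £8,851,628.40 ÷ £2,939,628.40 = 3.0111; DFL = £2,939,628.40 ÷ £2,019,444.40 = 1.4557.
DCL = DOL × DFL = 3.0111 × 1.4557 = 4.3833.

4.38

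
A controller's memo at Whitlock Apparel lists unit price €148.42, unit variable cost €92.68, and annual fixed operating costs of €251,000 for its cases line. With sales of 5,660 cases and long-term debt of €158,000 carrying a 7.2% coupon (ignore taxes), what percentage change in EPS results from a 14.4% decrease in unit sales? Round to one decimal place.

-85.5%

Total contribution margin = 5,660 × €55.74 = €315,488.40.
Subtracting fixed costs: EBIT = €315,488.40 − €251,000 = €64,488.40.
After interest of €11,376.00, pre-tax earnings = €53,112.40.
DCL = total CM / (EBIT − I) = €315,488.40 / €53,112.40 = 5.9400.
%ΔEPS = DCL × %ΔSales = 5.9400 × -14.4% = -85.5%.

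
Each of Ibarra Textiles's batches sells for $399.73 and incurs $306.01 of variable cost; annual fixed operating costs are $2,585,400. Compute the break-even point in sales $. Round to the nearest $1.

$11,027,123

Contribution margin per unit = $399.73 − $306.01 = $93.72, a CM ratio of $93.72 ÷ $399.73 = 0.2345.
Break-even revenue = fixed costs × price ÷ CM = $2,585,400 × $399.73 ÷ $93.72 = $11,027,123.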